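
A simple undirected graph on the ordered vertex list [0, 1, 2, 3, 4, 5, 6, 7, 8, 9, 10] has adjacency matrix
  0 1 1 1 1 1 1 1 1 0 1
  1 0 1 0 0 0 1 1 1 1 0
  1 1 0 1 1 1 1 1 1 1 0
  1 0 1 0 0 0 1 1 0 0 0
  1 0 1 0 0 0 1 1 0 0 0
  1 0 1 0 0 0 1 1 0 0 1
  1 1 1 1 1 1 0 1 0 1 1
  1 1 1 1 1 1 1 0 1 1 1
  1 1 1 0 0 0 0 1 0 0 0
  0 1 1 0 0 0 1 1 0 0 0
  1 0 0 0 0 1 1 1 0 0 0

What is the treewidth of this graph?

A width-4 tree decomposition is:
Bags: B1 = {1, 2, 6, 7, 9}  B2 = {0, 1, 2, 6, 7}  B3 = {0, 2, 3, 6, 7}  B4 = {0, 2, 5, 6, 7}  B5 = {0, 2, 4, 6, 7}  B6 = {0, 5, 6, 7, 10}  B7 = {0, 1, 2, 7, 8}
Tree: B1–B2, B2–B3, B2–B4, B3–B5, B4–B6, B2–B7
Every bag has size at most 5, so the width is 5 − 1 = 4 and tw(G) ≤ 4. For the lower bound, the 5 vertices {0, 1, 2, 7, 8} are pairwise adjacent, and any tree decomposition puts a clique entirely inside one bag — forcing width ≥ 4. Combining the bounds, tw(G) = 4.

4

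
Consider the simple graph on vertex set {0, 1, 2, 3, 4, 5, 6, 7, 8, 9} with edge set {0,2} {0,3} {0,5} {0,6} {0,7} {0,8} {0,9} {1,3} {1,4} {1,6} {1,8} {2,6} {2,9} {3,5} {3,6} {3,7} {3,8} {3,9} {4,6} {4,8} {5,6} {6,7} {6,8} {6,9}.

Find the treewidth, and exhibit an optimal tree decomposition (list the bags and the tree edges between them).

Each bag holds 4 vertices, so the decomposition has width 3, which upper-bounds the treewidth. On the other hand G contains the 4-clique {0, 2, 6, 9}. A clique must lie in a single bag of any decomposition, so no decomposition can have width below 3. Therefore the treewidth is 3.

Treewidth 3.
Bags: B1 = {0, 3, 6, 8}  B2 = {1, 3, 6, 8}  B3 = {0, 3, 6, 9}  B4 = {1, 4, 6, 8}  B5 = {0, 3, 6, 7}  B6 = {0, 3, 5, 6}  B7 = {0, 2, 6, 9}
Tree: B1–B2, B1–B3, B2–B4, B3–B5, B3–B6, B3–B7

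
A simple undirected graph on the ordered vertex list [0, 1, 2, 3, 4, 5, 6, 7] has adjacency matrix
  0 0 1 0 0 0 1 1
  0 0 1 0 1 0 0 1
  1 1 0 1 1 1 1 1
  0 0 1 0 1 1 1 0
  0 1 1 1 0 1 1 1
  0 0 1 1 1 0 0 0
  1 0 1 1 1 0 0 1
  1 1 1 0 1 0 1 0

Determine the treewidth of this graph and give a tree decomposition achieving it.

Treewidth 3.
One optimal decomposition is:
Bags: B1 = {1, 2, 4, 7}  B2 = {2, 4, 6, 7}  B3 = {0, 2, 6, 7}  B4 = {2, 3, 4, 6}  B5 = {2, 3, 4, 5}
Tree: B1–B2, B2–B3, B2–B4, B4–B5

The largest bag has 4 vertices, giving width 3; this decomposition certifies tw(G) ≤ 3. For the lower bound, the 4 vertices {0, 2, 6, 7} are pairwise adjacent, and any tree decomposition puts a clique entirely inside one bag — forcing width ≥ 3. Hence tw(G) = 3 exactly.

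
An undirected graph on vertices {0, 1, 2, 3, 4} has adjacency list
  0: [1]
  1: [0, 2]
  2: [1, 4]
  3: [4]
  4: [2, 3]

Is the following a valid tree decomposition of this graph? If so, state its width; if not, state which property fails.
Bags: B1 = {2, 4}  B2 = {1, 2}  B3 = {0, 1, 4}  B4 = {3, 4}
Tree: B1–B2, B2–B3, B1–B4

No — bags containing vertex 4 are not connected in the tree.

A tree decomposition must satisfy three properties: every vertex lies in some bag; for every edge, both endpoints lie together in some bag; and for every vertex, the bags containing it form a connected subtree. Here bags containing vertex 4 are not connected in the tree, so the decomposition is invalid.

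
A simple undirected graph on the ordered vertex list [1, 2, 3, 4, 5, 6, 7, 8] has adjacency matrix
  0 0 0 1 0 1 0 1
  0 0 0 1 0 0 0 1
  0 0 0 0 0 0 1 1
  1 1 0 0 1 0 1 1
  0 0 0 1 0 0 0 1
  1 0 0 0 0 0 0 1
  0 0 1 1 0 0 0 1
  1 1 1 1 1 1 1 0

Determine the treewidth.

A width-2 tree decomposition is:
Bags: B1 = {4, 7, 8}  B2 = {1, 4, 8}  B3 = {1, 6, 8}  B4 = {2, 4, 8}  B5 = {4, 5, 8}  B6 = {3, 7, 8}
Tree: B1–B2, B2–B3, B1–B4, B4–B5, B1–B6
Every bag has size at most 3, so the width is 3 − 1 = 2 and tw(G) ≤ 2. For the lower bound, the 3 vertices {3, 7, 8} are pairwise adjacent, and any tree decomposition puts a clique entirely inside one bag — forcing width ≥ 2. Therefore the treewidth is 2.

2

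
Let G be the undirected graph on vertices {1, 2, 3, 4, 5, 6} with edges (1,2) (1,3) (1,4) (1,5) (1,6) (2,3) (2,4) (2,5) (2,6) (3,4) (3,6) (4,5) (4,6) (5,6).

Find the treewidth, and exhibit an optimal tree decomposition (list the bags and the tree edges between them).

Treewidth 4.
Bags: B1 = {1, 2, 4, 5, 6}  B2 = {1, 2, 3, 4, 6}
Tree: B1–B2

The largest bag has 5 vertices, giving width 4; this decomposition certifies tw(G) ≤ 4. For the lower bound, the 5 vertices {1, 2, 3, 4, 6} are pairwise adjacent, and any tree decomposition puts a clique entirely inside one bag — forcing width ≥ 4. Combining the bounds, tw(G) = 4.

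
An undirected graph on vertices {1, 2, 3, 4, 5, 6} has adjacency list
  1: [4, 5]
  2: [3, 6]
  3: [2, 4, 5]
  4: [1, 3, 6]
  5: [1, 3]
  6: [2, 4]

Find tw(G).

A width-2 tree decomposition is:
Bags: B1 = {1, 4, 5}  B2 = {3, 4, 5}  B3 = {3, 4, 6}  B4 = {2, 3, 6}
Tree: B1–B2, B2–B3, B3–B4
Each bag holds 3 vertices, so the decomposition has width 2, which upper-bounds the treewidth. The edges 1–5–3–4–1 form a cycle, so G is not a tree and its treewidth is at least 2. Therefore the treewidth is 2.

2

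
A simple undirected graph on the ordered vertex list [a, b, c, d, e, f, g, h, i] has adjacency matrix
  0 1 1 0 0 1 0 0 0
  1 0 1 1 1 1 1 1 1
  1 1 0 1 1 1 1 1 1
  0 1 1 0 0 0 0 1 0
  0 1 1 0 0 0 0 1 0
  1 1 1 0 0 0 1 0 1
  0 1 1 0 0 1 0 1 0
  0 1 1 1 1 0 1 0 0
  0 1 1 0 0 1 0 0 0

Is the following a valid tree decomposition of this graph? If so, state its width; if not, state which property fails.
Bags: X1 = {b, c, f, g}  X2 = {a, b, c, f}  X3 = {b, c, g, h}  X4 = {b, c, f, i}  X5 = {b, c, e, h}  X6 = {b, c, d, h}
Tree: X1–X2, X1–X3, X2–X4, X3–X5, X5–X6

Every vertex of G appears in some bag (union = {a, b, c, d, e, f, g, h, i}); every edge is covered by a bag; and for each vertex v the set of bags containing v is connected in the bag tree. The decomposition is therefore valid. The largest bag has 4 vertices, so the width is 3.

Yes; width 3.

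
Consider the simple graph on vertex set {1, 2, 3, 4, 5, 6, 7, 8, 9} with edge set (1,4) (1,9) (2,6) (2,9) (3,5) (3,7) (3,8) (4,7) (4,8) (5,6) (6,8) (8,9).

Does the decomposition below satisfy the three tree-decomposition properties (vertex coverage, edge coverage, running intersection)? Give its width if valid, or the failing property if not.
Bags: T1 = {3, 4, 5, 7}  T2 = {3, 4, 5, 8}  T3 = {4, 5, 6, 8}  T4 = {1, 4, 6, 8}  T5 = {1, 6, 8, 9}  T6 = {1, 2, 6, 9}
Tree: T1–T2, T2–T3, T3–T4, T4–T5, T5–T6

Yes; width 3.

Vertex coverage: the bags together contain {1, 2, 3, 4, 5, 6, 7, 8, 9}, the full vertex set. Edge coverage: each edge of G has both endpoints in at least one bag. Running intersection: for every vertex, the bags containing it form a connected subtree. All three properties hold, so this is a valid tree decomposition of width max|bag| − 1 = 3, and hence tw(G) ≤ 3.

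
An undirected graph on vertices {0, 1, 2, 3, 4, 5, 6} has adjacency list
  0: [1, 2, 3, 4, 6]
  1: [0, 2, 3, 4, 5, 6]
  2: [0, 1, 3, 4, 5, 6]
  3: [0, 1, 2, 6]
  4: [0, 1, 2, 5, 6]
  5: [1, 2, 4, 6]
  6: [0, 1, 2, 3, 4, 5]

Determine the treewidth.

4

A width-4 tree decomposition is:
Bags: B1 = {0, 1, 2, 4, 6}  B2 = {1, 2, 4, 5, 6}  B3 = {0, 1, 2, 3, 6}
Tree: B1–B2, B1–B3
Each bag holds 5 vertices, so the decomposition has width 4, which upper-bounds the treewidth. Conversely, {0, 1, 2, 3, 6} is a clique of size 5, and the vertices of any clique must share a bag in every tree decomposition; so some bag has ≥ 5 vertices and tw(G) ≥ 4. The upper and lower bounds meet at 4, so that is the treewidth.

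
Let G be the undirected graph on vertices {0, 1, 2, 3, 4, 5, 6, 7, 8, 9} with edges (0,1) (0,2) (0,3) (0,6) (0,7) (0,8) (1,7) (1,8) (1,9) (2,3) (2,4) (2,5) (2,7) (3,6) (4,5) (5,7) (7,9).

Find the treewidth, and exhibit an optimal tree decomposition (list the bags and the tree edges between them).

The largest bag has 3 vertices, giving width 2; this decomposition certifies tw(G) ≤ 2. Conversely, {0, 1, 8} is a clique of size 3, and the vertices of any clique must share a bag in every tree decomposition; so some bag has ≥ 3 vertices and tw(G) ≥ 2. Therefore the treewidth is 2.

Treewidth 2.
One such decomposition:
Bags: B1 = {0, 2, 7}  B2 = {0, 1, 7}  B3 = {0, 1, 8}  B4 = {0, 2, 3}  B5 = {0, 3, 6}  B6 = {2, 5, 7}  B7 = {2, 4, 5}  B8 = {1, 7, 9}
Tree: B1–B2, B2–B3, B1–B4, B4–B5, B1–B6, B6–B7, B2–B8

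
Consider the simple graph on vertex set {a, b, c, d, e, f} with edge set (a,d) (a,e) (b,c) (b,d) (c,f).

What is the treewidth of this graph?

1

A width-1 tree decomposition is:
Bags: B1 = {a, e}  B2 = {a, d}  B3 = {b, d}  B4 = {b, c}  B5 = {c, f}
Tree: B1–B2, B2–B3, B3–B4, B4–B5
Each bag holds 2 vertices, so the decomposition has width 1, which upper-bounds the treewidth. Any graph with an edge has treewidth ≥ 1, and G has the edge e–a. Combining the bounds, tw(G) = 1.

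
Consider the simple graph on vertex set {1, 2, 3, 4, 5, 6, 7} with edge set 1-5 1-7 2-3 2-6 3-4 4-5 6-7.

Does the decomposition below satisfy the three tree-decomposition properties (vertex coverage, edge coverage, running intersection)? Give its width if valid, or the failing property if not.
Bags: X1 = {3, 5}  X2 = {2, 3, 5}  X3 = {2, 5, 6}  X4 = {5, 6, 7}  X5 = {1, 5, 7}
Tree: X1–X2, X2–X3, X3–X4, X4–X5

A tree decomposition must satisfy three properties: every vertex lies in some bag; for every edge, both endpoints lie together in some bag; and for every vertex, the bags containing it form a connected subtree. Here vertex 4 appears in no bag, so the decomposition is invalid.

No — vertex 4 appears in no bag.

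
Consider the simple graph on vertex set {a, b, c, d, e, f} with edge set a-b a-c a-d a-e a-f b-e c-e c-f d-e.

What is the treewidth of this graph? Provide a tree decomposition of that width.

Treewidth 2.
One optimal decomposition is:
Bags: B1 = {a, b, e}  B2 = {a, d, e}  B3 = {a, c, e}  B4 = {a, c, f}
Tree: B1–B2, B2–B3, B3–B4

The largest bag has 3 vertices, giving width 2; this decomposition certifies tw(G) ≤ 2. On the other hand G contains the 3-clique {a, d, e}. A clique must lie in a single bag of any decomposition, so no decomposition can have width below 2. Combining the bounds, tw(G) = 2.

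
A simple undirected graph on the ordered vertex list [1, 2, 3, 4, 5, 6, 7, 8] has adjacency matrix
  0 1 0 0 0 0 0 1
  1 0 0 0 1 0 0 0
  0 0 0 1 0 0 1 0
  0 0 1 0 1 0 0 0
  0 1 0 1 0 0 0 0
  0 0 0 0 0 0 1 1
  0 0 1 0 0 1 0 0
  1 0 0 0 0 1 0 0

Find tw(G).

2

A width-2 tree decomposition is:
Bags: B1 = {3, 4, 5}  B2 = {3, 5, 7}  B3 = {5, 6, 7}  B4 = {5, 6, 8}  B5 = {1, 5, 8}  B6 = {1, 2, 5}
Tree: B1–B2, B2–B3, B3–B4, B4–B5, B5–B6
Every bag has size at most 3, so the width is 3 − 1 = 2 and tw(G) ≤ 2. The edges 5–4–3–7–6–8–1–2–5 form a cycle, so G is not a tree and its treewidth is at least 2. The upper and lower bounds meet at 2, so that is the treewidth.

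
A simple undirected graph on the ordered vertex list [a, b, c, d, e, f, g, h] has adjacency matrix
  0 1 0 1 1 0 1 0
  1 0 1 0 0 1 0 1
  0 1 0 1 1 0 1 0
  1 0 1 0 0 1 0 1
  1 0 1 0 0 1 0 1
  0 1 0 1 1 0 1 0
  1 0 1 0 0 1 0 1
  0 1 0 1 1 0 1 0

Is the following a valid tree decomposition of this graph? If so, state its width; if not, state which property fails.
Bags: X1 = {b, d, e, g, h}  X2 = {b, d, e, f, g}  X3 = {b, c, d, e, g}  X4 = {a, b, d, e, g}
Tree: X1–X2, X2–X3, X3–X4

Vertex coverage: the bags together contain {a, b, c, d, e, f, g, h}, the full vertex set. Edge coverage: each edge of G has both endpoints in at least one bag. Running intersection: for every vertex, the bags containing it form a connected subtree. All three properties hold, so this is a valid tree decomposition of width max|bag| − 1 = 4, and hence tw(G) ≤ 4.

Yes; width 4.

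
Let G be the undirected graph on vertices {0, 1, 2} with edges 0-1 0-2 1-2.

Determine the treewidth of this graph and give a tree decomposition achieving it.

A single bag containing all 3 vertices is trivially a valid decomposition of width 2. For the lower bound, the 3 vertices {0, 1, 2} are pairwise adjacent, and any tree decomposition puts a clique entirely inside one bag — forcing width ≥ 2. Therefore the treewidth is 2.

Treewidth 2.
Bags: B1 = {0, 1, 2}
Tree: (single bag)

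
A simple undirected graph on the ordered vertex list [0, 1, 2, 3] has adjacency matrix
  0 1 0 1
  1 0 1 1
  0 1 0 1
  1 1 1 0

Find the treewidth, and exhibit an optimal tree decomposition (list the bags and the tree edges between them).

Treewidth 2.
One optimal decomposition is:
Bags: B1 = {0, 1, 3}  B2 = {1, 2, 3}
Tree: B1–B2

The largest bag has 3 vertices, giving width 2; this decomposition certifies tw(G) ≤ 2. Conversely, {0, 1, 3} is a clique of size 3, and the vertices of any clique must share a bag in every tree decomposition; so some bag has ≥ 3 vertices and tw(G) ≥ 2. Hence tw(G) = 2 exactly.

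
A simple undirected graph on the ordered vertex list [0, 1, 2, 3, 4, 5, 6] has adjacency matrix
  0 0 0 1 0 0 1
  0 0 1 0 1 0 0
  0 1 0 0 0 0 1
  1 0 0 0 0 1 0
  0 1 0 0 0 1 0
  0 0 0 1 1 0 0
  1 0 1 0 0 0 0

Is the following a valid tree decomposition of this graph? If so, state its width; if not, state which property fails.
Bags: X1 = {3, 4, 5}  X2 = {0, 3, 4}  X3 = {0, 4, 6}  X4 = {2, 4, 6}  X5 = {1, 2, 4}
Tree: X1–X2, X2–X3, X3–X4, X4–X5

Every vertex of G appears in some bag (union = {0, 1, 2, 3, 4, 5, 6}); every edge is covered by a bag; and for each vertex v the set of bags containing v is connected in the bag tree. The decomposition is therefore valid. The largest bag has 3 vertices, so the width is 2.

Yes; width 2.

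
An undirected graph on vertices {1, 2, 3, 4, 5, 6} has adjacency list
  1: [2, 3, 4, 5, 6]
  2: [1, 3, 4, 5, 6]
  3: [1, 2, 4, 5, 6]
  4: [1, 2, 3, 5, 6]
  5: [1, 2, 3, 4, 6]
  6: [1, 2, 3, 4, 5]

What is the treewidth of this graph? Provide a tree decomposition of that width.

Treewidth 5.
Bags: B1 = {1, 2, 3, 4, 5, 6}
Tree: (single bag)

A single bag containing all 6 vertices is trivially a valid decomposition of width 5. For the lower bound, the 6 vertices {1, 2, 3, 4, 5, 6} are pairwise adjacent, and any tree decomposition puts a clique entirely inside one bag — forcing width ≥ 5. Therefore the treewidth is 5.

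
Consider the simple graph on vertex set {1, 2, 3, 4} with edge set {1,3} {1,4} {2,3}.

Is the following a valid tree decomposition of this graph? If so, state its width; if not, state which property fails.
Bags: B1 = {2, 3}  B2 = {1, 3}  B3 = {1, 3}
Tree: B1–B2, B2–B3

No — vertex 4 appears in no bag.

A tree decomposition must satisfy three properties: every vertex lies in some bag; for every edge, both endpoints lie together in some bag; and for every vertex, the bags containing it form a connected subtree. Here vertex 4 appears in no bag, so the decomposition is invalid.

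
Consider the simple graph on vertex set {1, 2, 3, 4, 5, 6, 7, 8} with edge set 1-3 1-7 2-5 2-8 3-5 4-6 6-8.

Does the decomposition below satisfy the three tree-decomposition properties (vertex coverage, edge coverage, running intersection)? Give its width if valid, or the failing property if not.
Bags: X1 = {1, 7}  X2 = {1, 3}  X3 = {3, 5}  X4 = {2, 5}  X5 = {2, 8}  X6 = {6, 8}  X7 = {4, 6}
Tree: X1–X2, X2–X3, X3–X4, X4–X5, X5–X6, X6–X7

Yes; width 1.

Vertex coverage: the bags together contain {1, 2, 3, 4, 5, 6, 7, 8}, the full vertex set. Edge coverage: each edge of G has both endpoints in at least one bag. Running intersection: for every vertex, the bags containing it form a connected subtree. All three properties hold, so this is a valid tree decomposition of width max|bag| − 1 = 1, and hence tw(G) ≤ 1.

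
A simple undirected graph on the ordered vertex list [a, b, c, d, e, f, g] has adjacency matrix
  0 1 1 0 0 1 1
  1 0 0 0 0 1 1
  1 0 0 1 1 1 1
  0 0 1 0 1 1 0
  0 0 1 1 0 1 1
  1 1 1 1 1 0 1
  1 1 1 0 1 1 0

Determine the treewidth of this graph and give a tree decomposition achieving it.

Every bag has size at most 4, so the width is 4 − 1 = 3 and tw(G) ≤ 3. For the lower bound, the 4 vertices {c, d, e, f} are pairwise adjacent, and any tree decomposition puts a clique entirely inside one bag — forcing width ≥ 3. Hence tw(G) = 3 exactly.

Treewidth 3.
One optimal decomposition is:
Bags: B1 = {a, c, f, g}  B2 = {c, e, f, g}  B3 = {a, b, f, g}  B4 = {c, d, e, f}
Tree: B1–B2, B1–B3, B2–B4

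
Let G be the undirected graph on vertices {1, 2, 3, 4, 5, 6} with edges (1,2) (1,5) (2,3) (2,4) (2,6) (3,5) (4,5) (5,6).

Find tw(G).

A width-2 tree decomposition is:
Bags: B1 = {2, 5, 6}  B2 = {1, 2, 5}  B3 = {2, 3, 5}  B4 = {2, 4, 5}
Tree: B1–B2, B2–B3, B3–B4
The largest bag has 3 vertices, giving width 2; this decomposition certifies tw(G) ≤ 2. Since 6–5–1–2–6 is a cycle in G, G is not acyclic. Forests are exactly the graphs of treewidth ≤ 1, so tw(G) ≥ 2. The upper and lower bounds meet at 2, so that is the treewidth.

2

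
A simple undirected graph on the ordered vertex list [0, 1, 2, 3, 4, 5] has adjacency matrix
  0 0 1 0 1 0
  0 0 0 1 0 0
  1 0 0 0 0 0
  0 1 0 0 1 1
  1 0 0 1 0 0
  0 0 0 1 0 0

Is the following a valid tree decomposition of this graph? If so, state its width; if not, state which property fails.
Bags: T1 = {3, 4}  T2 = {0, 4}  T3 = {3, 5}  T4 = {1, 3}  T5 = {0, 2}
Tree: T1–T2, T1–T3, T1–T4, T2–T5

Yes; width 1.

Vertex coverage: the bags together contain {0, 1, 2, 3, 4, 5}, the full vertex set. Edge coverage: each edge of G has both endpoints in at least one bag. Running intersection: for every vertex, the bags containing it form a connected subtree. All three properties hold, so this is a valid tree decomposition of width max|bag| − 1 = 1, and hence tw(G) ≤ 1.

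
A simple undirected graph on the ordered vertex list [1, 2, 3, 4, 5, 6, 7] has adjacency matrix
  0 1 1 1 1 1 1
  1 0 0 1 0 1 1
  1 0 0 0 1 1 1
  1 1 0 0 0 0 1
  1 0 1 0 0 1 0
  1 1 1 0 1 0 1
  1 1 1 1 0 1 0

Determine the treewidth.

A width-3 tree decomposition is:
Bags: B1 = {1, 3, 6, 7}  B2 = {1, 2, 6, 7}  B3 = {1, 3, 5, 6}  B4 = {1, 2, 4, 7}
Tree: B1–B2, B1–B3, B2–B4
Each bag holds 4 vertices, so the decomposition has width 3, which upper-bounds the treewidth. For the lower bound, the 4 vertices {1, 2, 4, 7} are pairwise adjacent, and any tree decomposition puts a clique entirely inside one bag — forcing width ≥ 3. Therefore the treewidth is 3.

3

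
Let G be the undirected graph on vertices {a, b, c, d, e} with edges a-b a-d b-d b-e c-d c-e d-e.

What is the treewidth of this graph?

2

A width-2 tree decomposition is:
Bags: B1 = {c, d, e}  B2 = {b, d, e}  B3 = {a, b, d}
Tree: B1–B2, B2–B3
Every bag has size at most 3, so the width is 3 − 1 = 2 and tw(G) ≤ 2. Conversely, {c, d, e} is a clique of size 3, and the vertices of any clique must share a bag in every tree decomposition; so some bag has ≥ 3 vertices and tw(G) ≥ 2. Combining the bounds, tw(G) = 2.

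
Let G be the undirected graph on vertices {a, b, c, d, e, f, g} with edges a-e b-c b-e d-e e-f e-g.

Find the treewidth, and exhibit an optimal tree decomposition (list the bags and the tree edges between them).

Treewidth 1.
One such decomposition:
Bags: B1 = {e, f}  B2 = {e, g}  B3 = {b, e}  B4 = {b, c}  B5 = {d, e}  B6 = {a, e}
Tree: B1–B2, B2–B3, B3–B4, B2–B5, B2–B6

The largest bag has 2 vertices, giving width 1; this decomposition certifies tw(G) ≤ 1. Any graph with an edge has treewidth ≥ 1, and G has the edge f–e. Hence tw(G) = 1 exactly.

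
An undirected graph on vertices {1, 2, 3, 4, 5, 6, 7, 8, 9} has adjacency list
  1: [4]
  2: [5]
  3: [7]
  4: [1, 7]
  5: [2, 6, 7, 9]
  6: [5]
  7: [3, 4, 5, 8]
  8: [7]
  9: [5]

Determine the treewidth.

A width-1 tree decomposition is:
Bags: B1 = {5, 7}  B2 = {5, 6}  B3 = {4, 7}  B4 = {3, 7}  B5 = {7, 8}  B6 = {5, 9}  B7 = {2, 5}  B8 = {1, 4}
Tree: B1–B2, B1–B3, B3–B4, B4–B5, B2–B6, B6–B7, B3–B8
Each bag holds 2 vertices, so the decomposition has width 1, which upper-bounds the treewidth. Since G has at least one edge (e.g. 7–5), it is not an edgeless graph, so tw(G) ≥ 1. The upper and lower bounds meet at 1, so that is the treewidth.

1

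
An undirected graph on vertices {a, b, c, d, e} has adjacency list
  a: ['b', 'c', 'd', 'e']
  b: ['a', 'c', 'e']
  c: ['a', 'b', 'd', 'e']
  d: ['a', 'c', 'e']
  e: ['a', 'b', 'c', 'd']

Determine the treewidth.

A width-3 tree decomposition is:
Bags: B1 = {a, c, d, e}  B2 = {a, b, c, e}
Tree: B1–B2
Each bag holds 4 vertices, so the decomposition has width 3, which upper-bounds the treewidth. For the lower bound, the 4 vertices {a, c, d, e} are pairwise adjacent, and any tree decomposition puts a clique entirely inside one bag — forcing width ≥ 3. Therefore the treewidth is 3.

3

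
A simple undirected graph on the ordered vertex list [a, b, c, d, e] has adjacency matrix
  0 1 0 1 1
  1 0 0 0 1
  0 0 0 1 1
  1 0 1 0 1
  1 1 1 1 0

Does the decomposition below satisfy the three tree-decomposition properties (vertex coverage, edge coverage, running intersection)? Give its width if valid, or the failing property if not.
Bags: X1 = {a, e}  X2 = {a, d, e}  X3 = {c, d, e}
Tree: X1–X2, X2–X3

No — vertex b appears in no bag.

A tree decomposition must satisfy three properties: every vertex lies in some bag; for every edge, both endpoints lie together in some bag; and for every vertex, the bags containing it form a connected subtree. Here vertex b appears in no bag, so the decomposition is invalid.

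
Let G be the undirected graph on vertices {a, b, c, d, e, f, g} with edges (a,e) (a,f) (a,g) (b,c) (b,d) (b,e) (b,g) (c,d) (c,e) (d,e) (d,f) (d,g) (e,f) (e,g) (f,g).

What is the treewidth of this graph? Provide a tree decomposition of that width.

The largest bag has 4 vertices, giving width 3; this decomposition certifies tw(G) ≤ 3. On the other hand G contains the 4-clique {d, e, f, g}. A clique must lie in a single bag of any decomposition, so no decomposition can have width below 3. The upper and lower bounds meet at 3, so that is the treewidth.

Treewidth 3.
One optimal decomposition is:
Bags: B1 = {b, d, e, g}  B2 = {d, e, f, g}  B3 = {a, e, f, g}  B4 = {b, c, d, e}
Tree: B1–B2, B2–B3, B1–B4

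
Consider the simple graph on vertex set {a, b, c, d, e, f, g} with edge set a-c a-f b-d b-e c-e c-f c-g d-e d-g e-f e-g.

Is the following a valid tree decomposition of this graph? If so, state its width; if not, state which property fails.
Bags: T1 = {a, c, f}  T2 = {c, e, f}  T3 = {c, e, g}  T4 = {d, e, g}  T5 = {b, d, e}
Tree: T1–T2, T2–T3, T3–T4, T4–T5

Yes; width 2.

Every vertex of G appears in some bag (union = {a, b, c, d, e, f, g}); every edge is covered by a bag; and for each vertex v the set of bags containing v is connected in the bag tree. The decomposition is therefore valid. The largest bag has 3 vertices, so the width is 2.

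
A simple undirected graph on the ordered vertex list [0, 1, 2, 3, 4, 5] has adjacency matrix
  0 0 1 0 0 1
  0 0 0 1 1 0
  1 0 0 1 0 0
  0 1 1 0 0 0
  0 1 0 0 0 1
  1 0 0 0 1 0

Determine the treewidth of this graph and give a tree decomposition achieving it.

Each bag holds 3 vertices, so the decomposition has width 2, which upper-bounds the treewidth. The edges 5–0–2–3–1–4–5 form a cycle, so G is not a tree and its treewidth is at least 2. The upper and lower bounds meet at 2, so that is the treewidth.

Treewidth 2.
One such decomposition:
Bags: B1 = {0, 2, 5}  B2 = {2, 3, 5}  B3 = {1, 3, 5}  B4 = {1, 4, 5}
Tree: B1–B2, B2–B3, B3–B4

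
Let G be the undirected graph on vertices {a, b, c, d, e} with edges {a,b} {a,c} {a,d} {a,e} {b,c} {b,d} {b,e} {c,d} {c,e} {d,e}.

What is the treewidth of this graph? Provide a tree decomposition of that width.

A single bag containing all 5 vertices is trivially a valid decomposition of width 4. For the lower bound, the 5 vertices {a, b, c, d, e} are pairwise adjacent, and any tree decomposition puts a clique entirely inside one bag — forcing width ≥ 4. Therefore the treewidth is 4.

Treewidth 4.
One such decomposition:
Bags: B1 = {a, b, c, d, e}
Tree: (single bag)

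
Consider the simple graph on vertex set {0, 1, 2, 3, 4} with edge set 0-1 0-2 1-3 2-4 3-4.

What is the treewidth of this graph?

2

A width-2 tree decomposition is:
Bags: B1 = {0, 2, 4}  B2 = {0, 1, 4}  B3 = {1, 3, 4}
Tree: B1–B2, B2–B3
The largest bag has 3 vertices, giving width 2; this decomposition certifies tw(G) ≤ 2. The edges 4–2–0–1–3–4 form a cycle, so G is not a tree and its treewidth is at least 2. Combining the bounds, tw(G) = 2.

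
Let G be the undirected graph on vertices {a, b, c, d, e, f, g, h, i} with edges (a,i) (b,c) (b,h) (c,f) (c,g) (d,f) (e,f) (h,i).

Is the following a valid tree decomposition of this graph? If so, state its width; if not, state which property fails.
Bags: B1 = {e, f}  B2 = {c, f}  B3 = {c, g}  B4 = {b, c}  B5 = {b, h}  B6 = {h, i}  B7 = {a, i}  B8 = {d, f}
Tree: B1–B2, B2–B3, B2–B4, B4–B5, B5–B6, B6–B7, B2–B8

Yes; width 1.

Vertex coverage: the bags together contain {a, b, c, d, e, f, g, h, i}, the full vertex set. Edge coverage: each edge of G has both endpoints in at least one bag. Running intersection: for every vertex, the bags containing it form a connected subtree. All three properties hold, so this is a valid tree decomposition of width max|bag| − 1 = 1, and hence tw(G) ≤ 1.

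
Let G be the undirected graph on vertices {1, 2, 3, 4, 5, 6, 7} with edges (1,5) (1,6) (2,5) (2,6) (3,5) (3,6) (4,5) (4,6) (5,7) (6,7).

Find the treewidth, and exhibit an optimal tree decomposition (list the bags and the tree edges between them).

Treewidth 2.
One optimal decomposition is:
Bags: B1 = {1, 5, 6}  B2 = {3, 5, 6}  B3 = {4, 5, 6}  B4 = {2, 5, 6}  B5 = {5, 6, 7}
Tree: B1–B2, B2–B3, B3–B4, B4–B5

Each bag holds 3 vertices, so the decomposition has width 2, which upper-bounds the treewidth. The edges 6–1–5–3–6 form a cycle, so G is not a tree and its treewidth is at least 2. Combining the bounds, tw(G) = 2.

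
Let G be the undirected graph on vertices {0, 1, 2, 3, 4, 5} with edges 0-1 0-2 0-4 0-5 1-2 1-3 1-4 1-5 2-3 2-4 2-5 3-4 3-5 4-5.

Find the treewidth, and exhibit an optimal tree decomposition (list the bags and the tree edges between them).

Every bag has size at most 5, so the width is 5 − 1 = 4 and tw(G) ≤ 4. For the lower bound, the 5 vertices {0, 1, 2, 4, 5} are pairwise adjacent, and any tree decomposition puts a clique entirely inside one bag — forcing width ≥ 4. Combining the bounds, tw(G) = 4.

Treewidth 4.
Bags: B1 = {1, 2, 3, 4, 5}  B2 = {0, 1, 2, 4, 5}
Tree: B1–B2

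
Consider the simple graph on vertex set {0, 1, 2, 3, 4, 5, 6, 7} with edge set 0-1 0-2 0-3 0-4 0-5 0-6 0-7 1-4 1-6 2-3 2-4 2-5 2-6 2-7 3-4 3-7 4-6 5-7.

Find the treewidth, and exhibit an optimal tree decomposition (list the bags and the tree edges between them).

Every bag has size at most 4, so the width is 4 − 1 = 3 and tw(G) ≤ 3. On the other hand G contains the 4-clique {0, 1, 4, 6}. A clique must lie in a single bag of any decomposition, so no decomposition can have width below 3. Combining the bounds, tw(G) = 3.

Treewidth 3.
One optimal decomposition is:
Bags: B1 = {0, 1, 4, 6}  B2 = {0, 2, 4, 6}  B3 = {0, 2, 3, 4}  B4 = {0, 2, 3, 7}  B5 = {0, 2, 5, 7}
Tree: B1–B2, B2–B3, B3–B4, B4–B5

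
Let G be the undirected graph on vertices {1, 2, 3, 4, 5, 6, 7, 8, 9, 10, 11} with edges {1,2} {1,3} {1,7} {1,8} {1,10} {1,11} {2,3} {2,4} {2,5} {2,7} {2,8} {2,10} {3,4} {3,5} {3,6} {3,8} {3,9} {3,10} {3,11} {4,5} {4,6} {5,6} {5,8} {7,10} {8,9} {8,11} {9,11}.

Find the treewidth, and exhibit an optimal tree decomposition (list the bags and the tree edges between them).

The largest bag has 4 vertices, giving width 3; this decomposition certifies tw(G) ≤ 3. On the other hand G contains the 4-clique {3, 8, 9, 11}. A clique must lie in a single bag of any decomposition, so no decomposition can have width below 3. The upper and lower bounds meet at 3, so that is the treewidth.

Treewidth 3.
One optimal decomposition is:
Bags: B1 = {2, 3, 5, 8}  B2 = {2, 3, 4, 5}  B3 = {1, 2, 3, 8}  B4 = {1, 3, 8, 11}  B5 = {1, 2, 3, 10}  B6 = {1, 2, 7, 10}  B7 = {3, 4, 5, 6}  B8 = {3, 8, 9, 11}
Tree: B1–B2, B1–B3, B3–B4, B3–B5, B5–B6, B2–B7, B4–B8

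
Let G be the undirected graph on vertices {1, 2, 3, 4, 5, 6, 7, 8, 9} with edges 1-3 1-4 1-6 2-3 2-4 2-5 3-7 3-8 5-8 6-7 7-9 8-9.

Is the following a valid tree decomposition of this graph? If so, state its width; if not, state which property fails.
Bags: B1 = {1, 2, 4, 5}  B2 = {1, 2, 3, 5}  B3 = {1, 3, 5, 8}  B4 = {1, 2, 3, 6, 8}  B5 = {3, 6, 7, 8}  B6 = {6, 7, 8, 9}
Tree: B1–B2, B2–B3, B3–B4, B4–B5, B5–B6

No — bags containing vertex 2 are not connected in the tree.

A tree decomposition must satisfy three properties: every vertex lies in some bag; for every edge, both endpoints lie together in some bag; and for every vertex, the bags containing it form a connected subtree. Here bags containing vertex 2 are not connected in the tree, so the decomposition is invalid.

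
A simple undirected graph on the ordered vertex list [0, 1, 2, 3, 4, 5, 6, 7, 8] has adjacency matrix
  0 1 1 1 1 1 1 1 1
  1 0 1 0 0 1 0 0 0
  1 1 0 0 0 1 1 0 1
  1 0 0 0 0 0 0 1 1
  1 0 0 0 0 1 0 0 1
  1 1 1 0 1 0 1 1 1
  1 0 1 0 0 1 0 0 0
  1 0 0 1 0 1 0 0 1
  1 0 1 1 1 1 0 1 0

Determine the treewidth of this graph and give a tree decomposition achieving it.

Every bag has size at most 4, so the width is 4 − 1 = 3 and tw(G) ≤ 3. Conversely, {0, 3, 7, 8} is a clique of size 4, and the vertices of any clique must share a bag in every tree decomposition; so some bag has ≥ 4 vertices and tw(G) ≥ 3. Hence tw(G) = 3 exactly.

Treewidth 3.
One optimal decomposition is:
Bags: B1 = {0, 4, 5, 8}  B2 = {0, 2, 5, 8}  B3 = {0, 5, 7, 8}  B4 = {0, 2, 5, 6}  B5 = {0, 3, 7, 8}  B6 = {0, 1, 2, 5}
Tree: B1–B2, B2–B3, B2–B4, B3–B5, B2–B6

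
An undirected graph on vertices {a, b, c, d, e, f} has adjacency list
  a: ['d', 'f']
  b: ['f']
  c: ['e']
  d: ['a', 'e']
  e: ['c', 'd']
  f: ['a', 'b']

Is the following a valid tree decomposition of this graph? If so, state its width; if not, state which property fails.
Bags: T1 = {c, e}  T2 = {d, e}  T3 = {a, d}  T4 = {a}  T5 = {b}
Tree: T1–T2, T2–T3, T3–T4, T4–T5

No — vertex f appears in no bag.

A tree decomposition must satisfy three properties: every vertex lies in some bag; for every edge, both endpoints lie together in some bag; and for every vertex, the bags containing it form a connected subtree. Here vertex f appears in no bag, so the decomposition is invalid.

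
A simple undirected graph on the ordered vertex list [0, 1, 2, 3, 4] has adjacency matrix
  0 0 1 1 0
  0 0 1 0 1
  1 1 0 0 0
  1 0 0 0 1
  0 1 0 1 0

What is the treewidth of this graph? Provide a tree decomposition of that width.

Each bag holds 3 vertices, so the decomposition has width 2, which upper-bounds the treewidth. For the lower bound, G contains the cycle 0–3–4–1–2–0, so G is not a forest; only forests have treewidth ≤ 1, hence tw(G) ≥ 2. Combining the bounds, tw(G) = 2.

Treewidth 2.
One such decomposition:
Bags: B1 = {0, 3, 4}  B2 = {0, 1, 4}  B3 = {0, 1, 2}
Tree: B1–B2, B2–B3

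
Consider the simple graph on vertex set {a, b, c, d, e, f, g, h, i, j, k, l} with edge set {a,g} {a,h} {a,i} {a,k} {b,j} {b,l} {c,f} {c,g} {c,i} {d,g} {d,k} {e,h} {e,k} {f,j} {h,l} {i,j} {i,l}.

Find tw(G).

3

A width-3 tree decomposition is:
Bags: B1 = {d, e, h, k}  B2 = {a, d, h, k}  B3 = {a, d, g, h}  B4 = {a, g, h, l}  B5 = {a, g, i, l}  B6 = {c, g, i, l}  B7 = {b, c, i, l}  B8 = {b, c, i, j}  B9 = {b, c, f, j}
Tree: B1–B2, B2–B3, B3–B4, B4–B5, B5–B6, B6–B7, B7–B8, B8–B9
The largest bag has 4 vertices, giving width 3; this decomposition certifies tw(G) ≤ 3. For the lower bound: the 4 vertex sets {d,e,k}, {h}, {a}, {c,g,i,l} are disjoint, each induces a connected subgraph, and every pair is joined by at least one edge of G. Contracting each set to a single vertex therefore yields K_{4} as a minor, and since treewidth is minor-monotone, tw(G) ≥ tw(K_{4}) = 3. Therefore the treewidth is 3.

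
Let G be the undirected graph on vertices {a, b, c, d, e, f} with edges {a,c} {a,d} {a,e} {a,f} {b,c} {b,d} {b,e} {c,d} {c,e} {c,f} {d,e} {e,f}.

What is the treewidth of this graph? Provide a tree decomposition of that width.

Treewidth 3.
Bags: B1 = {b, c, d, e}  B2 = {a, c, d, e}  B3 = {a, c, e, f}
Tree: B1–B2, B2–B3

Each bag holds 4 vertices, so the decomposition has width 3, which upper-bounds the treewidth. Conversely, {a, c, d, e} is a clique of size 4, and the vertices of any clique must share a bag in every tree decomposition; so some bag has ≥ 4 vertices and tw(G) ≥ 3. Hence tw(G) = 3 exactly.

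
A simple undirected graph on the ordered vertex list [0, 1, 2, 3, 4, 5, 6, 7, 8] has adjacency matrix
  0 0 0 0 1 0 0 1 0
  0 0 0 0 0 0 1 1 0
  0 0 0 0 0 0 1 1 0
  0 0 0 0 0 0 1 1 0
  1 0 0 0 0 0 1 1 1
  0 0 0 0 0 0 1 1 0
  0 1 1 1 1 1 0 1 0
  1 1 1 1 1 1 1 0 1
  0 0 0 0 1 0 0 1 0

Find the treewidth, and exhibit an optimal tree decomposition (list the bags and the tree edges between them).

Treewidth 2.
Bags: B1 = {4, 7, 8}  B2 = {4, 6, 7}  B3 = {0, 4, 7}  B4 = {3, 6, 7}  B5 = {2, 6, 7}  B6 = {1, 6, 7}  B7 = {5, 6, 7}
Tree: B1–B2, B2–B3, B2–B4, B2–B5, B2–B6, B4–B7

Every bag has size at most 3, so the width is 3 − 1 = 2 and tw(G) ≤ 2. Conversely, {0, 4, 7} is a clique of size 3, and the vertices of any clique must share a bag in every tree decomposition; so some bag has ≥ 3 vertices and tw(G) ≥ 2. Combining the bounds, tw(G) = 2.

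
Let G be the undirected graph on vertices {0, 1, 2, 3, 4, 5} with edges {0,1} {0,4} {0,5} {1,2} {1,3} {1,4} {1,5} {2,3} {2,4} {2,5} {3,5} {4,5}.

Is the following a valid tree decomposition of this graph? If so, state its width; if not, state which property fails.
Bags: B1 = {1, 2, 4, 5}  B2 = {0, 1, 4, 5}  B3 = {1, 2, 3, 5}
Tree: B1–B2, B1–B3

Vertex coverage: the bags together contain {0, 1, 2, 3, 4, 5}, the full vertex set. Edge coverage: each edge of G has both endpoints in at least one bag. Running intersection: for every vertex, the bags containing it form a connected subtree. All three properties hold, so this is a valid tree decomposition of width max|bag| − 1 = 3, and hence tw(G) ≤ 3.

Yes; width 3.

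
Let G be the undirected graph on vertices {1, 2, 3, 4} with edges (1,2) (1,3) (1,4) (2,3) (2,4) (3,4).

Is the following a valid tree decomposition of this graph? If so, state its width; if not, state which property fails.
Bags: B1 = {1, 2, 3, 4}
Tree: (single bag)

Yes; width 3.

Vertex coverage: the bags together contain {1, 2, 3, 4}, the full vertex set. Edge coverage: each edge of G has both endpoints in at least one bag. Running intersection: for every vertex, the bags containing it form a connected subtree. All three properties hold, so this is a valid tree decomposition of width max|bag| − 1 = 3, and hence tw(G) ≤ 3.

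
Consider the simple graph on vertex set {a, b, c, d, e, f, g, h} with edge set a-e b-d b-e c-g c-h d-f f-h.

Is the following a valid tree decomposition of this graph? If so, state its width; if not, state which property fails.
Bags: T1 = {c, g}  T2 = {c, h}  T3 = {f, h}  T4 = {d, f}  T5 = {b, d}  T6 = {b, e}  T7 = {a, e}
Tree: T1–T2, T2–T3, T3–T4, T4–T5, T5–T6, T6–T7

Yes; width 1.

Every vertex of G appears in some bag (union = {a, b, c, d, e, f, g, h}); every edge is covered by a bag; and for each vertex v the set of bags containing v is connected in the bag tree. The decomposition is therefore valid. The largest bag has 2 vertices, so the width is 1.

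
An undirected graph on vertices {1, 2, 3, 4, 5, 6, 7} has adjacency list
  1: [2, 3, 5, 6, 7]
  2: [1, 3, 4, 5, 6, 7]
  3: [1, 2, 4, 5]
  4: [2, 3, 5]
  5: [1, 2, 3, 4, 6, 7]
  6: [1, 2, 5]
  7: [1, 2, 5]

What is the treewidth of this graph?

A width-3 tree decomposition is:
Bags: B1 = {1, 2, 3, 5}  B2 = {2, 3, 4, 5}  B3 = {1, 2, 5, 7}  B4 = {1, 2, 5, 6}
Tree: B1–B2, B1–B3, B1–B4
The largest bag has 4 vertices, giving width 3; this decomposition certifies tw(G) ≤ 3. For the lower bound, the 4 vertices {1, 2, 3, 5} are pairwise adjacent, and any tree decomposition puts a clique entirely inside one bag — forcing width ≥ 3. Therefore the treewidth is 3.

3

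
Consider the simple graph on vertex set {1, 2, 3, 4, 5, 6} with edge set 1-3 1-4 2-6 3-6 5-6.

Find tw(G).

A width-1 tree decomposition is:
Bags: B1 = {1, 4}  B2 = {1, 3}  B3 = {3, 6}  B4 = {2, 6}  B5 = {5, 6}
Tree: B1–B2, B2–B3, B3–B4, B3–B5
Each bag holds 2 vertices, so the decomposition has width 1, which upper-bounds the treewidth. Any graph with an edge has treewidth ≥ 1, and G has the edge 1–4. Therefore the treewidth is 1.

1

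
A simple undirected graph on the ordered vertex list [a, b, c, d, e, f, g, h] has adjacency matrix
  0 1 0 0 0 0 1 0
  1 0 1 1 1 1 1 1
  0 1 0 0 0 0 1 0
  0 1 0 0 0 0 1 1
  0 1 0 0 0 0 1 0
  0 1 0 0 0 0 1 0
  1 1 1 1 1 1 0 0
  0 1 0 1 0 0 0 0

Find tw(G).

A width-2 tree decomposition is:
Bags: B1 = {b, e, g}  B2 = {b, d, g}  B3 = {b, d, h}  B4 = {a, b, g}  B5 = {b, c, g}  B6 = {b, f, g}
Tree: B1–B2, B2–B3, B1–B4, B2–B5, B1–B6
The largest bag has 3 vertices, giving width 2; this decomposition certifies tw(G) ≤ 2. On the other hand G contains the 3-clique {b, d, g}. A clique must lie in a single bag of any decomposition, so no decomposition can have width below 2. The upper and lower bounds meet at 2, so that is the treewidth.

2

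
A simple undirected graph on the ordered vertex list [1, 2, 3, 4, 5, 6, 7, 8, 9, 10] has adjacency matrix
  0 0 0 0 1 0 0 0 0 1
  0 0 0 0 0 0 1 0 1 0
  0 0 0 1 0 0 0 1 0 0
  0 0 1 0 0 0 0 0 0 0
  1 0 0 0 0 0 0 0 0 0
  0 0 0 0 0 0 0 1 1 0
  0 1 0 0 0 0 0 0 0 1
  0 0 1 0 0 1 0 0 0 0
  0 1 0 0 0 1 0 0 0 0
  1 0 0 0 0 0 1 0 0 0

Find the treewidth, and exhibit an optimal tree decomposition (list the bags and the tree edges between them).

Every bag has size at most 2, so the width is 2 − 1 = 1 and tw(G) ≤ 1. G has an edge, so its treewidth is at least 1. Combining the bounds, tw(G) = 1.

Treewidth 1.
One such decomposition:
Bags: B1 = {1, 5}  B2 = {1, 10}  B3 = {7, 10}  B4 = {2, 7}  B5 = {2, 9}  B6 = {6, 9}  B7 = {6, 8}  B8 = {3, 8}  B9 = {3, 4}
Tree: B1–B2, B2–B3, B3–B4, B4–B5, B5–B6, B6–B7, B7–B8, B8–B9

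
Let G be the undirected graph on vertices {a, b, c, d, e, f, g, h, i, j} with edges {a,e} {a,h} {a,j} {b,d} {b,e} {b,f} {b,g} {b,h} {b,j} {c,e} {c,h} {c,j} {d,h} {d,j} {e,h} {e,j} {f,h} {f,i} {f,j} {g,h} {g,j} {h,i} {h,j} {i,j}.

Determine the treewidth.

3

A width-3 tree decomposition is:
Bags: B1 = {b, e, h, j}  B2 = {c, e, h, j}  B3 = {b, g, h, j}  B4 = {a, e, h, j}  B5 = {b, d, h, j}  B6 = {b, f, h, j}  B7 = {f, h, i, j}
Tree: B1–B2, B1–B3, B1–B4, B3–B5, B5–B6, B6–B7
Every bag has size at most 4, so the width is 4 − 1 = 3 and tw(G) ≤ 3. Conversely, {c, e, h, j} is a clique of size 4, and the vertices of any clique must share a bag in every tree decomposition; so some bag has ≥ 4 vertices and tw(G) ≥ 3. Therefore the treewidth is 3.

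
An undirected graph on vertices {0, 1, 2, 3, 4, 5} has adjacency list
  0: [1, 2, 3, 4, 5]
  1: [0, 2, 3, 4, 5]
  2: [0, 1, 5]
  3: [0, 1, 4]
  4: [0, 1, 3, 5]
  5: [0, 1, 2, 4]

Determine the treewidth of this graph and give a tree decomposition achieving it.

Treewidth 3.
One optimal decomposition is:
Bags: B1 = {0, 1, 2, 5}  B2 = {0, 1, 4, 5}  B3 = {0, 1, 3, 4}
Tree: B1–B2, B2–B3

Each bag holds 4 vertices, so the decomposition has width 3, which upper-bounds the treewidth. On the other hand G contains the 4-clique {0, 1, 2, 5}. A clique must lie in a single bag of any decomposition, so no decomposition can have width below 3. The upper and lower bounds meet at 3, so that is the treewidth.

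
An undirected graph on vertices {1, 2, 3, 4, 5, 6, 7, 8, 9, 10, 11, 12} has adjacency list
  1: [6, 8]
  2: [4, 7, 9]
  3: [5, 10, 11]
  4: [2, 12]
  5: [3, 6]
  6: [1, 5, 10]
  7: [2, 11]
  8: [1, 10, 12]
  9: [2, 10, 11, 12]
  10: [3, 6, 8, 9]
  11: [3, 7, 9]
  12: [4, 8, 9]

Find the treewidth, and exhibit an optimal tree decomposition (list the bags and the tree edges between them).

The largest bag has 4 vertices, giving width 3; this decomposition certifies tw(G) ≤ 3. For the lower bound: the 4 vertex sets {1,5,6}, {3}, {10}, {8,9,11,12} are disjoint, each induces a connected subgraph, and every pair is joined by at least one edge of G. Contracting each set to a single vertex therefore yields K_{4} as a minor, and since treewidth is minor-monotone, tw(G) ≥ tw(K_{4}) = 3. The upper and lower bounds meet at 3, so that is the treewidth.

Treewidth 3.
Bags: B1 = {1, 3, 5, 6}  B2 = {1, 3, 6, 10}  B3 = {1, 3, 8, 10}  B4 = {3, 8, 10, 11}  B5 = {8, 9, 10, 11}  B6 = {8, 9, 11, 12}  B7 = {7, 9, 11, 12}  B8 = {2, 7, 9, 12}  B9 = {2, 4, 7, 12}
Tree: B1–B2, B2–B3, B3–B4, B4–B5, B5–B6, B6–B7, B7–B8, B8–B9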